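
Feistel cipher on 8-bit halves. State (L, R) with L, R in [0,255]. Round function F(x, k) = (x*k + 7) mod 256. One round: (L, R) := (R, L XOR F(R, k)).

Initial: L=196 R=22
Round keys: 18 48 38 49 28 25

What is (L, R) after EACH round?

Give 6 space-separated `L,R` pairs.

Round 1 (k=18): L=22 R=87
Round 2 (k=48): L=87 R=65
Round 3 (k=38): L=65 R=250
Round 4 (k=49): L=250 R=160
Round 5 (k=28): L=160 R=125
Round 6 (k=25): L=125 R=156

Answer: 22,87 87,65 65,250 250,160 160,125 125,156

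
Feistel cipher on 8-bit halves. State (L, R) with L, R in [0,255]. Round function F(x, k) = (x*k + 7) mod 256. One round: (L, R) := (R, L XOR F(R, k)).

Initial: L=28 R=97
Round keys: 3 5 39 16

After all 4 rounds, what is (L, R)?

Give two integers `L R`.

Answer: 133 35

Derivation:
Round 1 (k=3): L=97 R=54
Round 2 (k=5): L=54 R=116
Round 3 (k=39): L=116 R=133
Round 4 (k=16): L=133 R=35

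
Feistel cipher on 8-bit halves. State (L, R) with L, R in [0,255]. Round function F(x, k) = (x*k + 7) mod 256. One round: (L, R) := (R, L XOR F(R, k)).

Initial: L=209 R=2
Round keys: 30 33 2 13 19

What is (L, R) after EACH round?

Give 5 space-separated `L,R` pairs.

Round 1 (k=30): L=2 R=146
Round 2 (k=33): L=146 R=219
Round 3 (k=2): L=219 R=47
Round 4 (k=13): L=47 R=177
Round 5 (k=19): L=177 R=5

Answer: 2,146 146,219 219,47 47,177 177,5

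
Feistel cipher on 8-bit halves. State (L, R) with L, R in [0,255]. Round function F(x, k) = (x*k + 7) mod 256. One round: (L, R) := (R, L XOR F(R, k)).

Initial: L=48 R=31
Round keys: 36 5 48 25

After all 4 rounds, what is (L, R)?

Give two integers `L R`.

Round 1 (k=36): L=31 R=83
Round 2 (k=5): L=83 R=185
Round 3 (k=48): L=185 R=228
Round 4 (k=25): L=228 R=242

Answer: 228 242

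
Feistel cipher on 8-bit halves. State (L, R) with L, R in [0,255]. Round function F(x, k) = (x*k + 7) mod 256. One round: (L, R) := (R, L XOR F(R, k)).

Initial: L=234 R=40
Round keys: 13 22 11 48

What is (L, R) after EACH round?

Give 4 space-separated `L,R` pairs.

Answer: 40,229 229,157 157,35 35,10

Derivation:
Round 1 (k=13): L=40 R=229
Round 2 (k=22): L=229 R=157
Round 3 (k=11): L=157 R=35
Round 4 (k=48): L=35 R=10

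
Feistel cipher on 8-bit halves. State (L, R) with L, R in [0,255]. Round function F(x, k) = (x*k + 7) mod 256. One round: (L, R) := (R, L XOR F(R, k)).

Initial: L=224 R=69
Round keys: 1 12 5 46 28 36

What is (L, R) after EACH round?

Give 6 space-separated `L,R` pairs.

Round 1 (k=1): L=69 R=172
Round 2 (k=12): L=172 R=82
Round 3 (k=5): L=82 R=13
Round 4 (k=46): L=13 R=15
Round 5 (k=28): L=15 R=166
Round 6 (k=36): L=166 R=80

Answer: 69,172 172,82 82,13 13,15 15,166 166,80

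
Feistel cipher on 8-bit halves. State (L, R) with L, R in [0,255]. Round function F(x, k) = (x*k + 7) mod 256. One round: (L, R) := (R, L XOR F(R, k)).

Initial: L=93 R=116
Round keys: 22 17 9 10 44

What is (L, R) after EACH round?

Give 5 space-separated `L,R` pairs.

Answer: 116,162 162,189 189,14 14,46 46,225

Derivation:
Round 1 (k=22): L=116 R=162
Round 2 (k=17): L=162 R=189
Round 3 (k=9): L=189 R=14
Round 4 (k=10): L=14 R=46
Round 5 (k=44): L=46 R=225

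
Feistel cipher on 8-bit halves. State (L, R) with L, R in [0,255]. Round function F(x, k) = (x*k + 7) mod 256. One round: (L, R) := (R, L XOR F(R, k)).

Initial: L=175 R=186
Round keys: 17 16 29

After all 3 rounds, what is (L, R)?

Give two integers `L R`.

Round 1 (k=17): L=186 R=206
Round 2 (k=16): L=206 R=93
Round 3 (k=29): L=93 R=94

Answer: 93 94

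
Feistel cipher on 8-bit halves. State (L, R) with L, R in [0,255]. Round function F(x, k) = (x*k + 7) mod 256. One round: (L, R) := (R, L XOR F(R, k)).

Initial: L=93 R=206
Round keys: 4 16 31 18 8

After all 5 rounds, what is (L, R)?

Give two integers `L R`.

Round 1 (k=4): L=206 R=98
Round 2 (k=16): L=98 R=233
Round 3 (k=31): L=233 R=92
Round 4 (k=18): L=92 R=150
Round 5 (k=8): L=150 R=235

Answer: 150 235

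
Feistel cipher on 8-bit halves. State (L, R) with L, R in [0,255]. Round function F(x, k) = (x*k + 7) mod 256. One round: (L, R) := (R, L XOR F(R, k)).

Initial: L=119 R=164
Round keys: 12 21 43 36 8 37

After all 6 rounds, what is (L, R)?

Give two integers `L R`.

Round 1 (k=12): L=164 R=192
Round 2 (k=21): L=192 R=99
Round 3 (k=43): L=99 R=104
Round 4 (k=36): L=104 R=196
Round 5 (k=8): L=196 R=79
Round 6 (k=37): L=79 R=182

Answer: 79 182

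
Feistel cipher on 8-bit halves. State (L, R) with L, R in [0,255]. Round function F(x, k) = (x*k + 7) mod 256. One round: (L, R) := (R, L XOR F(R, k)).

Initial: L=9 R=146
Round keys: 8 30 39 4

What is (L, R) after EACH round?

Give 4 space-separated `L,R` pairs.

Round 1 (k=8): L=146 R=158
Round 2 (k=30): L=158 R=25
Round 3 (k=39): L=25 R=72
Round 4 (k=4): L=72 R=62

Answer: 146,158 158,25 25,72 72,62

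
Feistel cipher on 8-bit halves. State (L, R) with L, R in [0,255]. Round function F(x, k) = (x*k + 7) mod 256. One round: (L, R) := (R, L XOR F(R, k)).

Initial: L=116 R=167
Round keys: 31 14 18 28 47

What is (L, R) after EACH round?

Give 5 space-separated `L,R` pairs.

Answer: 167,52 52,120 120,67 67,35 35,55

Derivation:
Round 1 (k=31): L=167 R=52
Round 2 (k=14): L=52 R=120
Round 3 (k=18): L=120 R=67
Round 4 (k=28): L=67 R=35
Round 5 (k=47): L=35 R=55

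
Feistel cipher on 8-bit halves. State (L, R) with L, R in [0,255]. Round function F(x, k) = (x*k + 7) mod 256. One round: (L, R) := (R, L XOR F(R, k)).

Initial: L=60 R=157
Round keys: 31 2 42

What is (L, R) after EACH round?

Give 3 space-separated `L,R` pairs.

Answer: 157,54 54,238 238,37

Derivation:
Round 1 (k=31): L=157 R=54
Round 2 (k=2): L=54 R=238
Round 3 (k=42): L=238 R=37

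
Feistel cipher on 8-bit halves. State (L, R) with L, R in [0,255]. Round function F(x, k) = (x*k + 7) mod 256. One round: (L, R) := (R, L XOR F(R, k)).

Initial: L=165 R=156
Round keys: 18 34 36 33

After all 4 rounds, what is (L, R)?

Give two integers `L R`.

Round 1 (k=18): L=156 R=90
Round 2 (k=34): L=90 R=103
Round 3 (k=36): L=103 R=217
Round 4 (k=33): L=217 R=103

Answer: 217 103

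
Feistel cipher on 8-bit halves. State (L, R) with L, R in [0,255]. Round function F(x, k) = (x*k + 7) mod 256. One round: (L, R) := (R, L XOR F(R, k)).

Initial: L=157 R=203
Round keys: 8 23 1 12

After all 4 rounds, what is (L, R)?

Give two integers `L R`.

Answer: 7 229

Derivation:
Round 1 (k=8): L=203 R=194
Round 2 (k=23): L=194 R=190
Round 3 (k=1): L=190 R=7
Round 4 (k=12): L=7 R=229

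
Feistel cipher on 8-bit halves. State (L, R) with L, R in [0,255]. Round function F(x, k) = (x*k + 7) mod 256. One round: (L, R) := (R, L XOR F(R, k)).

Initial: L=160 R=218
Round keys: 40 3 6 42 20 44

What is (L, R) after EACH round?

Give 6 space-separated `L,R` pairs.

Answer: 218,183 183,246 246,124 124,169 169,71 71,146

Derivation:
Round 1 (k=40): L=218 R=183
Round 2 (k=3): L=183 R=246
Round 3 (k=6): L=246 R=124
Round 4 (k=42): L=124 R=169
Round 5 (k=20): L=169 R=71
Round 6 (k=44): L=71 R=146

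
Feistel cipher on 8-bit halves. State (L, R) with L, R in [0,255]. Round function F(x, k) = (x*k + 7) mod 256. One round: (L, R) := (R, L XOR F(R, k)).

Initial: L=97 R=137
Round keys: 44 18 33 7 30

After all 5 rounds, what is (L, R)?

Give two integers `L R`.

Round 1 (k=44): L=137 R=242
Round 2 (k=18): L=242 R=130
Round 3 (k=33): L=130 R=59
Round 4 (k=7): L=59 R=38
Round 5 (k=30): L=38 R=64

Answer: 38 64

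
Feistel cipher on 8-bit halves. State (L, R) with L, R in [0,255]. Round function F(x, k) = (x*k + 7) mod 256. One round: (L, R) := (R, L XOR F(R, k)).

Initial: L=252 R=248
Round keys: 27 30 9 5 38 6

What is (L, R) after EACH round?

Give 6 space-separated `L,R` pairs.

Answer: 248,211 211,57 57,219 219,119 119,106 106,244

Derivation:
Round 1 (k=27): L=248 R=211
Round 2 (k=30): L=211 R=57
Round 3 (k=9): L=57 R=219
Round 4 (k=5): L=219 R=119
Round 5 (k=38): L=119 R=106
Round 6 (k=6): L=106 R=244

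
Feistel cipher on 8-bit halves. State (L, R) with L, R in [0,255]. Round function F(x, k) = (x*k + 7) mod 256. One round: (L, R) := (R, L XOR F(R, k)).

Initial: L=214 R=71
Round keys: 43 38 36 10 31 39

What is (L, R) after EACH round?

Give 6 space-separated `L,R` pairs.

Round 1 (k=43): L=71 R=34
Round 2 (k=38): L=34 R=84
Round 3 (k=36): L=84 R=245
Round 4 (k=10): L=245 R=205
Round 5 (k=31): L=205 R=47
Round 6 (k=39): L=47 R=253

Answer: 71,34 34,84 84,245 245,205 205,47 47,253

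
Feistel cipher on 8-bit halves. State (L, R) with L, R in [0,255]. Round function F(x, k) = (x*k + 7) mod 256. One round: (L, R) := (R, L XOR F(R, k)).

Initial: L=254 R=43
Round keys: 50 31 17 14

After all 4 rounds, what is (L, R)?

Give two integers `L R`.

Answer: 101 114

Derivation:
Round 1 (k=50): L=43 R=147
Round 2 (k=31): L=147 R=255
Round 3 (k=17): L=255 R=101
Round 4 (k=14): L=101 R=114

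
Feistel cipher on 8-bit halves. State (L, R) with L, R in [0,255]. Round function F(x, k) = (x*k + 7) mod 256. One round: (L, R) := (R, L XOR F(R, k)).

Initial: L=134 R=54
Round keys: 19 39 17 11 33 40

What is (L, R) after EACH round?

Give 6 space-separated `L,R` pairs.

Round 1 (k=19): L=54 R=143
Round 2 (k=39): L=143 R=230
Round 3 (k=17): L=230 R=194
Round 4 (k=11): L=194 R=187
Round 5 (k=33): L=187 R=224
Round 6 (k=40): L=224 R=188

Answer: 54,143 143,230 230,194 194,187 187,224 224,188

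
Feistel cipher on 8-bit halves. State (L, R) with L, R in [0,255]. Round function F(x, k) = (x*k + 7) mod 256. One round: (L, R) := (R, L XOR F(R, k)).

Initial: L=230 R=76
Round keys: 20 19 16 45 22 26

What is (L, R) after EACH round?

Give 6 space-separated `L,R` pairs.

Round 1 (k=20): L=76 R=17
Round 2 (k=19): L=17 R=6
Round 3 (k=16): L=6 R=118
Round 4 (k=45): L=118 R=195
Round 5 (k=22): L=195 R=191
Round 6 (k=26): L=191 R=174

Answer: 76,17 17,6 6,118 118,195 195,191 191,174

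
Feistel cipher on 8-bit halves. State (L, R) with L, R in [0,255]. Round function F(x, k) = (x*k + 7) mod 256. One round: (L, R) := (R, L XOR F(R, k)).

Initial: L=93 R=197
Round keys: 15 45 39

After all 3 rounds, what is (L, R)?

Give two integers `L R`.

Answer: 175 127

Derivation:
Round 1 (k=15): L=197 R=207
Round 2 (k=45): L=207 R=175
Round 3 (k=39): L=175 R=127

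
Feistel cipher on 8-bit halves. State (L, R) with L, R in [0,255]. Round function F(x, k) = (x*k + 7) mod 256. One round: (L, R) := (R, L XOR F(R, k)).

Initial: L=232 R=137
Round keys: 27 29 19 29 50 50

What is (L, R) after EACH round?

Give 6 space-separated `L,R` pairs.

Round 1 (k=27): L=137 R=146
Round 2 (k=29): L=146 R=24
Round 3 (k=19): L=24 R=93
Round 4 (k=29): L=93 R=136
Round 5 (k=50): L=136 R=202
Round 6 (k=50): L=202 R=243

Answer: 137,146 146,24 24,93 93,136 136,202 202,243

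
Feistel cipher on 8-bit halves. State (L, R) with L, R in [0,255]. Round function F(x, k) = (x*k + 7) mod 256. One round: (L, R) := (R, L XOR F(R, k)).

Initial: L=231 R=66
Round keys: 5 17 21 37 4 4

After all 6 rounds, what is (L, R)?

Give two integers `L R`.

Answer: 243 247

Derivation:
Round 1 (k=5): L=66 R=182
Round 2 (k=17): L=182 R=95
Round 3 (k=21): L=95 R=100
Round 4 (k=37): L=100 R=36
Round 5 (k=4): L=36 R=243
Round 6 (k=4): L=243 R=247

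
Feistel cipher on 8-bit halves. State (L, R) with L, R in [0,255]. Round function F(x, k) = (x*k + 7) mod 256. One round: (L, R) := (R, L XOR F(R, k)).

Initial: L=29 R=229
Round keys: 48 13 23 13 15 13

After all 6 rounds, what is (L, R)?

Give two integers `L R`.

Round 1 (k=48): L=229 R=234
Round 2 (k=13): L=234 R=12
Round 3 (k=23): L=12 R=241
Round 4 (k=13): L=241 R=72
Round 5 (k=15): L=72 R=206
Round 6 (k=13): L=206 R=53

Answer: 206 53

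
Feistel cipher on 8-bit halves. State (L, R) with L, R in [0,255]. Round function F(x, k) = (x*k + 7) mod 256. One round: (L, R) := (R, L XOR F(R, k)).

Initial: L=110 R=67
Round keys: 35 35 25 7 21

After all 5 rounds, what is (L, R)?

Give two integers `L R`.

Answer: 26 174

Derivation:
Round 1 (k=35): L=67 R=94
Round 2 (k=35): L=94 R=162
Round 3 (k=25): L=162 R=135
Round 4 (k=7): L=135 R=26
Round 5 (k=21): L=26 R=174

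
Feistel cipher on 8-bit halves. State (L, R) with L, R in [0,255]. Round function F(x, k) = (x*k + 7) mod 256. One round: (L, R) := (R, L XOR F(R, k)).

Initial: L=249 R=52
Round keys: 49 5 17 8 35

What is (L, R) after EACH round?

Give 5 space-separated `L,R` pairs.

Answer: 52,2 2,37 37,126 126,210 210,195

Derivation:
Round 1 (k=49): L=52 R=2
Round 2 (k=5): L=2 R=37
Round 3 (k=17): L=37 R=126
Round 4 (k=8): L=126 R=210
Round 5 (k=35): L=210 R=195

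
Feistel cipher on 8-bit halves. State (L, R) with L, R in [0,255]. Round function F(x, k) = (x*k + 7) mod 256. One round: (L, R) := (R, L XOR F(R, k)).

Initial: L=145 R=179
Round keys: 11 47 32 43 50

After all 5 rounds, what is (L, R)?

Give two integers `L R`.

Round 1 (k=11): L=179 R=41
Round 2 (k=47): L=41 R=61
Round 3 (k=32): L=61 R=142
Round 4 (k=43): L=142 R=220
Round 5 (k=50): L=220 R=113

Answer: 220 113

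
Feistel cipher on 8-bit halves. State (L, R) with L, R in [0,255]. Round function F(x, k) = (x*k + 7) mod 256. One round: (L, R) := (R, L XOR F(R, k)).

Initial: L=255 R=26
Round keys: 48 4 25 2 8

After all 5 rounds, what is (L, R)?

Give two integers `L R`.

Answer: 50 179

Derivation:
Round 1 (k=48): L=26 R=24
Round 2 (k=4): L=24 R=125
Round 3 (k=25): L=125 R=36
Round 4 (k=2): L=36 R=50
Round 5 (k=8): L=50 R=179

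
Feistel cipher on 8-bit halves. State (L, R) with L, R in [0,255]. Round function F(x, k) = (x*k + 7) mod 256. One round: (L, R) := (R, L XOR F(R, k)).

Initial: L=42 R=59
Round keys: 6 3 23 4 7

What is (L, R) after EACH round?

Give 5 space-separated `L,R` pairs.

Answer: 59,67 67,235 235,103 103,72 72,152

Derivation:
Round 1 (k=6): L=59 R=67
Round 2 (k=3): L=67 R=235
Round 3 (k=23): L=235 R=103
Round 4 (k=4): L=103 R=72
Round 5 (k=7): L=72 R=152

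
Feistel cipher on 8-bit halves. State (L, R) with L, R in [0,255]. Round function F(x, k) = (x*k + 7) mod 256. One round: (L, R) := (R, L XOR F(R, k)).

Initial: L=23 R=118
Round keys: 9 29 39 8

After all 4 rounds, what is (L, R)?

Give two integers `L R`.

Answer: 74 184

Derivation:
Round 1 (k=9): L=118 R=58
Round 2 (k=29): L=58 R=239
Round 3 (k=39): L=239 R=74
Round 4 (k=8): L=74 R=184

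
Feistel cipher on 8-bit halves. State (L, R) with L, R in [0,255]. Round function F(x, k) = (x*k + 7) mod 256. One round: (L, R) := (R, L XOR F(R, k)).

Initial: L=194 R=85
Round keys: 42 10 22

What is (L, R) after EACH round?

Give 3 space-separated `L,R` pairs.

Round 1 (k=42): L=85 R=59
Round 2 (k=10): L=59 R=0
Round 3 (k=22): L=0 R=60

Answer: 85,59 59,0 0,60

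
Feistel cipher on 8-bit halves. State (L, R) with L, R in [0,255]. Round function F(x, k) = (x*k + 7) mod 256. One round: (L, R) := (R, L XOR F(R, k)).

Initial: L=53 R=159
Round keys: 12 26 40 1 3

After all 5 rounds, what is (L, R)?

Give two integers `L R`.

Answer: 220 50

Derivation:
Round 1 (k=12): L=159 R=78
Round 2 (k=26): L=78 R=108
Round 3 (k=40): L=108 R=169
Round 4 (k=1): L=169 R=220
Round 5 (k=3): L=220 R=50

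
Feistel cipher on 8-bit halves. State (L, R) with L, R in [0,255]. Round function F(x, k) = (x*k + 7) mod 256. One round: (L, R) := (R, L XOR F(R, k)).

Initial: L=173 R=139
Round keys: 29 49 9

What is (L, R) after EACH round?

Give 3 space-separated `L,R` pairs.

Answer: 139,107 107,9 9,51

Derivation:
Round 1 (k=29): L=139 R=107
Round 2 (k=49): L=107 R=9
Round 3 (k=9): L=9 R=51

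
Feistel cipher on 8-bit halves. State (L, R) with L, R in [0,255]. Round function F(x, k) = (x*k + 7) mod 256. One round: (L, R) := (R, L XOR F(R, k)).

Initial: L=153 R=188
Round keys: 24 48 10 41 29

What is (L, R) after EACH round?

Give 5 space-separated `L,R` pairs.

Answer: 188,62 62,27 27,43 43,241 241,127

Derivation:
Round 1 (k=24): L=188 R=62
Round 2 (k=48): L=62 R=27
Round 3 (k=10): L=27 R=43
Round 4 (k=41): L=43 R=241
Round 5 (k=29): L=241 R=127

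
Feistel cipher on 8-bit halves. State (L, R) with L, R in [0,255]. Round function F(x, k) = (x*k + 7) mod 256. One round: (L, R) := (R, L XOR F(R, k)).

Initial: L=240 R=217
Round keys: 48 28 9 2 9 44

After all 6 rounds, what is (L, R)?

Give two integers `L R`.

Answer: 110 30

Derivation:
Round 1 (k=48): L=217 R=71
Round 2 (k=28): L=71 R=18
Round 3 (k=9): L=18 R=238
Round 4 (k=2): L=238 R=241
Round 5 (k=9): L=241 R=110
Round 6 (k=44): L=110 R=30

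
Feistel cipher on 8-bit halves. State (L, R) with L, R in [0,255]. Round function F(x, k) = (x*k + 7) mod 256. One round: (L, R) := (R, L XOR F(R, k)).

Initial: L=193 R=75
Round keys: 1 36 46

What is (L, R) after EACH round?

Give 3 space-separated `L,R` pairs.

Answer: 75,147 147,248 248,4

Derivation:
Round 1 (k=1): L=75 R=147
Round 2 (k=36): L=147 R=248
Round 3 (k=46): L=248 R=4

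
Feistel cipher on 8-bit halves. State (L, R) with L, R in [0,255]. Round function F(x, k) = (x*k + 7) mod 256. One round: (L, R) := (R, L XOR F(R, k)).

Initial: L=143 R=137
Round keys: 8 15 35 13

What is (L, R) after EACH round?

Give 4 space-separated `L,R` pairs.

Round 1 (k=8): L=137 R=192
Round 2 (k=15): L=192 R=206
Round 3 (k=35): L=206 R=241
Round 4 (k=13): L=241 R=138

Answer: 137,192 192,206 206,241 241,138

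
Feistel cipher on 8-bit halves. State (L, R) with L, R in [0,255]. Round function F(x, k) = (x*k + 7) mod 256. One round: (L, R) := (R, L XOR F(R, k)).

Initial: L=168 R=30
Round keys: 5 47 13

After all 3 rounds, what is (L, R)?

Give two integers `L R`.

Answer: 220 6

Derivation:
Round 1 (k=5): L=30 R=53
Round 2 (k=47): L=53 R=220
Round 3 (k=13): L=220 R=6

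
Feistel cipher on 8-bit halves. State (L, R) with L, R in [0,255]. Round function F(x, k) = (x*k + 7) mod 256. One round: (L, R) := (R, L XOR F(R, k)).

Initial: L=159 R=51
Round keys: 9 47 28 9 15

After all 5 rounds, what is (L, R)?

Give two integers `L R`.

Round 1 (k=9): L=51 R=77
Round 2 (k=47): L=77 R=25
Round 3 (k=28): L=25 R=142
Round 4 (k=9): L=142 R=28
Round 5 (k=15): L=28 R=37

Answer: 28 37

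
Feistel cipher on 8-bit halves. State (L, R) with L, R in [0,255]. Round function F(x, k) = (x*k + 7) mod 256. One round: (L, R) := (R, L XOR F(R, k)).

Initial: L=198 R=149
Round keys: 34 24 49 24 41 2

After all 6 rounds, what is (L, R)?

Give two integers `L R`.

Round 1 (k=34): L=149 R=23
Round 2 (k=24): L=23 R=186
Round 3 (k=49): L=186 R=182
Round 4 (k=24): L=182 R=173
Round 5 (k=41): L=173 R=10
Round 6 (k=2): L=10 R=182

Answer: 10 182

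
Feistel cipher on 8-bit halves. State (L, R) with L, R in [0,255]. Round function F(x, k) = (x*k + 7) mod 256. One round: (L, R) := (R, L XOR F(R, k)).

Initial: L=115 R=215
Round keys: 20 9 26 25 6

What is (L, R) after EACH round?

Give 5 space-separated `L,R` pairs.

Answer: 215,160 160,112 112,199 199,6 6,236

Derivation:
Round 1 (k=20): L=215 R=160
Round 2 (k=9): L=160 R=112
Round 3 (k=26): L=112 R=199
Round 4 (k=25): L=199 R=6
Round 5 (k=6): L=6 R=236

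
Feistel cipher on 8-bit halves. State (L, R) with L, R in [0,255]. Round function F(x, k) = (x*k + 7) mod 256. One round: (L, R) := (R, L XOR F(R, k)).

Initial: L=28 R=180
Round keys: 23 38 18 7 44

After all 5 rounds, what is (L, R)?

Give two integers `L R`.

Answer: 60 185

Derivation:
Round 1 (k=23): L=180 R=47
Round 2 (k=38): L=47 R=181
Round 3 (k=18): L=181 R=238
Round 4 (k=7): L=238 R=60
Round 5 (k=44): L=60 R=185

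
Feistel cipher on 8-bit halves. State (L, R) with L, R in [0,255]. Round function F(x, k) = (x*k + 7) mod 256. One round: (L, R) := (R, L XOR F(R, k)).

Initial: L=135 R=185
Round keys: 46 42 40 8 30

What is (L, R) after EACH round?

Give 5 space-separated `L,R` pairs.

Answer: 185,194 194,98 98,149 149,205 205,152

Derivation:
Round 1 (k=46): L=185 R=194
Round 2 (k=42): L=194 R=98
Round 3 (k=40): L=98 R=149
Round 4 (k=8): L=149 R=205
Round 5 (k=30): L=205 R=152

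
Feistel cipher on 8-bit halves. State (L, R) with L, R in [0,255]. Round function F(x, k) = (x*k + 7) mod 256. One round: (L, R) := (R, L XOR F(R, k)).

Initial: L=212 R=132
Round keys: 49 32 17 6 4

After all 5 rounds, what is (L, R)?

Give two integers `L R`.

Answer: 70 26

Derivation:
Round 1 (k=49): L=132 R=159
Round 2 (k=32): L=159 R=99
Round 3 (k=17): L=99 R=5
Round 4 (k=6): L=5 R=70
Round 5 (k=4): L=70 R=26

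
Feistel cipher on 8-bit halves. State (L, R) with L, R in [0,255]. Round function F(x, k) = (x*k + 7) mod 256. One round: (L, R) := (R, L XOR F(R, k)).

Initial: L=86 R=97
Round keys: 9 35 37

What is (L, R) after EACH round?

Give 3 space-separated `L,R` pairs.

Answer: 97,38 38,88 88,153

Derivation:
Round 1 (k=9): L=97 R=38
Round 2 (k=35): L=38 R=88
Round 3 (k=37): L=88 R=153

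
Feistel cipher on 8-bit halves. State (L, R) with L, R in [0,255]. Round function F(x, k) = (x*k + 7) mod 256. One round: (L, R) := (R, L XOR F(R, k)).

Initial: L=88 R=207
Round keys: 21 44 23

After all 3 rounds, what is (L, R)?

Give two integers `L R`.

Round 1 (k=21): L=207 R=90
Round 2 (k=44): L=90 R=176
Round 3 (k=23): L=176 R=141

Answer: 176 141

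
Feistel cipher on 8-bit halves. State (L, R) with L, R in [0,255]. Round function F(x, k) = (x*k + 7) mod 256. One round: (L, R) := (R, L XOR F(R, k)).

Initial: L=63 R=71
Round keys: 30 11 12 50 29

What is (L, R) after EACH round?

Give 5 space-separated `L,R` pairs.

Answer: 71,102 102,46 46,73 73,103 103,251

Derivation:
Round 1 (k=30): L=71 R=102
Round 2 (k=11): L=102 R=46
Round 3 (k=12): L=46 R=73
Round 4 (k=50): L=73 R=103
Round 5 (k=29): L=103 R=251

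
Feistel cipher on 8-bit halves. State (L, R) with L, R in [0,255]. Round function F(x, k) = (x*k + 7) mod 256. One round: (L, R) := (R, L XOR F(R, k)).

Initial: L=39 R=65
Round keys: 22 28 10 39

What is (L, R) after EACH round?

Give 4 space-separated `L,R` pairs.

Round 1 (k=22): L=65 R=186
Round 2 (k=28): L=186 R=30
Round 3 (k=10): L=30 R=137
Round 4 (k=39): L=137 R=248

Answer: 65,186 186,30 30,137 137,248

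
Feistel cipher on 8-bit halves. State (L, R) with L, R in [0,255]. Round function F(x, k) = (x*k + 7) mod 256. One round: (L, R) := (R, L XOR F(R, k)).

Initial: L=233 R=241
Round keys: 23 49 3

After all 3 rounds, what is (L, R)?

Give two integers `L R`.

Round 1 (k=23): L=241 R=71
Round 2 (k=49): L=71 R=111
Round 3 (k=3): L=111 R=19

Answer: 111 19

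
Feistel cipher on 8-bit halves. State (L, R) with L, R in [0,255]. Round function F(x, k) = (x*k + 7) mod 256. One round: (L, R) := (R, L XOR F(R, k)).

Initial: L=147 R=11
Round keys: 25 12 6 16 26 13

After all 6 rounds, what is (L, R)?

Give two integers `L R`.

Answer: 115 65

Derivation:
Round 1 (k=25): L=11 R=137
Round 2 (k=12): L=137 R=120
Round 3 (k=6): L=120 R=94
Round 4 (k=16): L=94 R=159
Round 5 (k=26): L=159 R=115
Round 6 (k=13): L=115 R=65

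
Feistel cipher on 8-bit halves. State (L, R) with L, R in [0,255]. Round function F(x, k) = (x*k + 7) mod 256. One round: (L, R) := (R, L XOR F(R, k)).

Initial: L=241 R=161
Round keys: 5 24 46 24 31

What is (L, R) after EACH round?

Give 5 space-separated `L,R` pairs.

Answer: 161,221 221,30 30,182 182,9 9,168

Derivation:
Round 1 (k=5): L=161 R=221
Round 2 (k=24): L=221 R=30
Round 3 (k=46): L=30 R=182
Round 4 (k=24): L=182 R=9
Round 5 (k=31): L=9 R=168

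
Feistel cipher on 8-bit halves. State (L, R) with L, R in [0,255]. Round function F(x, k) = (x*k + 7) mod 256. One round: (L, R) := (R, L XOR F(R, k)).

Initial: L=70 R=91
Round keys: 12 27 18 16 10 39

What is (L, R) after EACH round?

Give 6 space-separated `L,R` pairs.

Answer: 91,13 13,61 61,92 92,250 250,151 151,242

Derivation:
Round 1 (k=12): L=91 R=13
Round 2 (k=27): L=13 R=61
Round 3 (k=18): L=61 R=92
Round 4 (k=16): L=92 R=250
Round 5 (k=10): L=250 R=151
Round 6 (k=39): L=151 R=242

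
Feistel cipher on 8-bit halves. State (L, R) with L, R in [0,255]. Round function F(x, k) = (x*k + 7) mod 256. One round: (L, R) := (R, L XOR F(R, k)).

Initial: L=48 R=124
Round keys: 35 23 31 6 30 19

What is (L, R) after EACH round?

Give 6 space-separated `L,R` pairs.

Answer: 124,203 203,56 56,4 4,39 39,157 157,137

Derivation:
Round 1 (k=35): L=124 R=203
Round 2 (k=23): L=203 R=56
Round 3 (k=31): L=56 R=4
Round 4 (k=6): L=4 R=39
Round 5 (k=30): L=39 R=157
Round 6 (k=19): L=157 R=137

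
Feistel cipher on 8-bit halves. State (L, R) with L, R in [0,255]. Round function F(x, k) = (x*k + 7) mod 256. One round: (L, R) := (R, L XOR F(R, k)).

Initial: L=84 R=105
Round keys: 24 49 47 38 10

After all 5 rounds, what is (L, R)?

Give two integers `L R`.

Answer: 90 76

Derivation:
Round 1 (k=24): L=105 R=139
Round 2 (k=49): L=139 R=203
Round 3 (k=47): L=203 R=199
Round 4 (k=38): L=199 R=90
Round 5 (k=10): L=90 R=76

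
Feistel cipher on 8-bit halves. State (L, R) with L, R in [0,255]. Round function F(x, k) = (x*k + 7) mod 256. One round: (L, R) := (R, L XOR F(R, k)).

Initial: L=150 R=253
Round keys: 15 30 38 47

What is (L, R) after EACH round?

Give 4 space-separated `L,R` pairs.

Round 1 (k=15): L=253 R=76
Round 2 (k=30): L=76 R=18
Round 3 (k=38): L=18 R=255
Round 4 (k=47): L=255 R=202

Answer: 253,76 76,18 18,255 255,202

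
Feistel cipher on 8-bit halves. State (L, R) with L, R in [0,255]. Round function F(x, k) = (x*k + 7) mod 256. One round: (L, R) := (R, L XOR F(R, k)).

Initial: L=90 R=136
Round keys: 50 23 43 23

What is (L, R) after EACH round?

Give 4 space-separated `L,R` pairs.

Round 1 (k=50): L=136 R=205
Round 2 (k=23): L=205 R=250
Round 3 (k=43): L=250 R=200
Round 4 (k=23): L=200 R=5

Answer: 136,205 205,250 250,200 200,5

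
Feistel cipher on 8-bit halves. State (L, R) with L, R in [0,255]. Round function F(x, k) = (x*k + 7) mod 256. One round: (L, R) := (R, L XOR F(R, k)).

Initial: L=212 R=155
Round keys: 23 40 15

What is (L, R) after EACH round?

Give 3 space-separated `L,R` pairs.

Answer: 155,32 32,156 156,11

Derivation:
Round 1 (k=23): L=155 R=32
Round 2 (k=40): L=32 R=156
Round 3 (k=15): L=156 R=11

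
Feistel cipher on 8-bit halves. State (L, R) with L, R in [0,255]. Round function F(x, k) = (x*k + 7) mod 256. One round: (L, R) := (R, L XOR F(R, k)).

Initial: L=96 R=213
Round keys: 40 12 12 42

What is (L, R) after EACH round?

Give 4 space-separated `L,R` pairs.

Answer: 213,47 47,238 238,0 0,233

Derivation:
Round 1 (k=40): L=213 R=47
Round 2 (k=12): L=47 R=238
Round 3 (k=12): L=238 R=0
Round 4 (k=42): L=0 R=233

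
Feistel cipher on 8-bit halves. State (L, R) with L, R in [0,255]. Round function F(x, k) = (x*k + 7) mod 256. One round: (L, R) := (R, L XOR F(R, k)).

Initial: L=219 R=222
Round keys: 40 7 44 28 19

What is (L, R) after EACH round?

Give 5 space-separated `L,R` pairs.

Round 1 (k=40): L=222 R=108
Round 2 (k=7): L=108 R=37
Round 3 (k=44): L=37 R=15
Round 4 (k=28): L=15 R=142
Round 5 (k=19): L=142 R=158

Answer: 222,108 108,37 37,15 15,142 142,158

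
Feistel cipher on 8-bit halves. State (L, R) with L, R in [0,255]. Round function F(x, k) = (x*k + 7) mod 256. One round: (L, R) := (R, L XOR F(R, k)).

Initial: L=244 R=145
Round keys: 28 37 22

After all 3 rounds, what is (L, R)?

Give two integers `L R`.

Round 1 (k=28): L=145 R=23
Round 2 (k=37): L=23 R=203
Round 3 (k=22): L=203 R=110

Answer: 203 110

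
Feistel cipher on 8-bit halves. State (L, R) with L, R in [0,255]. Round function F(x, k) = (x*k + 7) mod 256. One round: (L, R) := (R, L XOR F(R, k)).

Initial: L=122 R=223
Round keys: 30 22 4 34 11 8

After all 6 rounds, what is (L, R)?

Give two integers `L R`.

Round 1 (k=30): L=223 R=83
Round 2 (k=22): L=83 R=246
Round 3 (k=4): L=246 R=140
Round 4 (k=34): L=140 R=105
Round 5 (k=11): L=105 R=6
Round 6 (k=8): L=6 R=94

Answer: 6 94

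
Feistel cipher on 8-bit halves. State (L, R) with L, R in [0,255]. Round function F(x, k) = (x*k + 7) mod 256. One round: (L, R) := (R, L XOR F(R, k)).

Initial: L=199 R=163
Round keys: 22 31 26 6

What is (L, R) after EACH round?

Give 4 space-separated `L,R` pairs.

Round 1 (k=22): L=163 R=206
Round 2 (k=31): L=206 R=90
Round 3 (k=26): L=90 R=229
Round 4 (k=6): L=229 R=63

Answer: 163,206 206,90 90,229 229,63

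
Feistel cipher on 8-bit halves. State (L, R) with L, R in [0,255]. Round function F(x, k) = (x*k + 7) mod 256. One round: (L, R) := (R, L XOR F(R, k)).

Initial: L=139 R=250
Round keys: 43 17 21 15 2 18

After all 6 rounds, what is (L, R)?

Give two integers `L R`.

Round 1 (k=43): L=250 R=142
Round 2 (k=17): L=142 R=143
Round 3 (k=21): L=143 R=76
Round 4 (k=15): L=76 R=244
Round 5 (k=2): L=244 R=163
Round 6 (k=18): L=163 R=137

Answer: 163 137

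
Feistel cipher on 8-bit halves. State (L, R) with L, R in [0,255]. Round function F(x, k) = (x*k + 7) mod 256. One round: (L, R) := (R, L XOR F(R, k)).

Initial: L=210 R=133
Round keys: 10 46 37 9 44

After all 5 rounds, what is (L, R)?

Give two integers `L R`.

Answer: 243 123

Derivation:
Round 1 (k=10): L=133 R=235
Round 2 (k=46): L=235 R=196
Round 3 (k=37): L=196 R=176
Round 4 (k=9): L=176 R=243
Round 5 (k=44): L=243 R=123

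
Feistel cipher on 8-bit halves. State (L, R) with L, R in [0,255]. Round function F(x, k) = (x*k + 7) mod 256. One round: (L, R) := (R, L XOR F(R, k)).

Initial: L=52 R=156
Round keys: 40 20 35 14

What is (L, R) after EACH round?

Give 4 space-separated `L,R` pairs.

Answer: 156,83 83,31 31,23 23,86

Derivation:
Round 1 (k=40): L=156 R=83
Round 2 (k=20): L=83 R=31
Round 3 (k=35): L=31 R=23
Round 4 (k=14): L=23 R=86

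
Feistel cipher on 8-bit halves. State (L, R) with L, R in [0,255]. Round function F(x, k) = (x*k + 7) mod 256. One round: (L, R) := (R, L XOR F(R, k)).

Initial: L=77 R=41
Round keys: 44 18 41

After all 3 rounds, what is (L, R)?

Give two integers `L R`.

Round 1 (k=44): L=41 R=94
Round 2 (k=18): L=94 R=138
Round 3 (k=41): L=138 R=127

Answer: 138 127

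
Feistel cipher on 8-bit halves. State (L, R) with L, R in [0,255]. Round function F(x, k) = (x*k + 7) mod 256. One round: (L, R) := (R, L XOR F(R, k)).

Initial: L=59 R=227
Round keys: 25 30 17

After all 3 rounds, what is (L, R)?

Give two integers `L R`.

Round 1 (k=25): L=227 R=9
Round 2 (k=30): L=9 R=246
Round 3 (k=17): L=246 R=84

Answer: 246 84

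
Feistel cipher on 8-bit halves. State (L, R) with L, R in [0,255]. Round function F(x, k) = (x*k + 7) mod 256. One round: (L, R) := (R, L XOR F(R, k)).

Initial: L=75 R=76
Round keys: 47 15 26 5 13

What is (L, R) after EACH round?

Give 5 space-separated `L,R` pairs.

Round 1 (k=47): L=76 R=176
Round 2 (k=15): L=176 R=27
Round 3 (k=26): L=27 R=117
Round 4 (k=5): L=117 R=75
Round 5 (k=13): L=75 R=163

Answer: 76,176 176,27 27,117 117,75 75,163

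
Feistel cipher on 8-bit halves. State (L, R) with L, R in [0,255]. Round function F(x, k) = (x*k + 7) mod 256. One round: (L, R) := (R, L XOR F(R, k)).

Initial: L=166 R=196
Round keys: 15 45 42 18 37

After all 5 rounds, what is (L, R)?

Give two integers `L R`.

Round 1 (k=15): L=196 R=37
Round 2 (k=45): L=37 R=76
Round 3 (k=42): L=76 R=90
Round 4 (k=18): L=90 R=23
Round 5 (k=37): L=23 R=0

Answer: 23 0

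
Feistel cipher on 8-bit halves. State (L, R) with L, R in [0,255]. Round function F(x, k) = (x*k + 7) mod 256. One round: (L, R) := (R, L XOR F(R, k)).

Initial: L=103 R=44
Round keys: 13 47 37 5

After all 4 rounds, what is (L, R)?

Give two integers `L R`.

Answer: 150 122

Derivation:
Round 1 (k=13): L=44 R=36
Round 2 (k=47): L=36 R=143
Round 3 (k=37): L=143 R=150
Round 4 (k=5): L=150 R=122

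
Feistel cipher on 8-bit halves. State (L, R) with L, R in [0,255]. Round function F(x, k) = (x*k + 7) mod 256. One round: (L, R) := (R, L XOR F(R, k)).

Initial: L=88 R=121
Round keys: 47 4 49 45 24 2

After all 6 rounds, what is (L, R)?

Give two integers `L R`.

Answer: 236 239

Derivation:
Round 1 (k=47): L=121 R=102
Round 2 (k=4): L=102 R=230
Round 3 (k=49): L=230 R=107
Round 4 (k=45): L=107 R=48
Round 5 (k=24): L=48 R=236
Round 6 (k=2): L=236 R=239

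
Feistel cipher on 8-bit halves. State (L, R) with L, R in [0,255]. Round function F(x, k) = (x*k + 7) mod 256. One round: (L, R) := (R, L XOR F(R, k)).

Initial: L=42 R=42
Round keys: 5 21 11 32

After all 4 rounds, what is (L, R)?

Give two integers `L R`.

Round 1 (k=5): L=42 R=243
Round 2 (k=21): L=243 R=220
Round 3 (k=11): L=220 R=136
Round 4 (k=32): L=136 R=219

Answer: 136 219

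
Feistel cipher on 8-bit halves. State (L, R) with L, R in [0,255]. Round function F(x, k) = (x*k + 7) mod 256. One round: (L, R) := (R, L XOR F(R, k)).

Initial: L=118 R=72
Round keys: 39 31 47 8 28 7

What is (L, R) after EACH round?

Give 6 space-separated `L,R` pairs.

Round 1 (k=39): L=72 R=137
Round 2 (k=31): L=137 R=214
Round 3 (k=47): L=214 R=216
Round 4 (k=8): L=216 R=17
Round 5 (k=28): L=17 R=59
Round 6 (k=7): L=59 R=181

Answer: 72,137 137,214 214,216 216,17 17,59 59,181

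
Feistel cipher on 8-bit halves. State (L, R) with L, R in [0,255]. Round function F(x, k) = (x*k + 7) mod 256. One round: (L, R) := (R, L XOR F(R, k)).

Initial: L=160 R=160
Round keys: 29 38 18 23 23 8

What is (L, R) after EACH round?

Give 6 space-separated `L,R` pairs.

Round 1 (k=29): L=160 R=135
Round 2 (k=38): L=135 R=177
Round 3 (k=18): L=177 R=254
Round 4 (k=23): L=254 R=104
Round 5 (k=23): L=104 R=161
Round 6 (k=8): L=161 R=103

Answer: 160,135 135,177 177,254 254,104 104,161 161,103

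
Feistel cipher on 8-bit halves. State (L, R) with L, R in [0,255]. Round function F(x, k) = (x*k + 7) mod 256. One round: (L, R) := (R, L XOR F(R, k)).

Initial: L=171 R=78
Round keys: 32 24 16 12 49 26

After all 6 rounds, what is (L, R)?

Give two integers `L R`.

Answer: 242 57

Derivation:
Round 1 (k=32): L=78 R=108
Round 2 (k=24): L=108 R=105
Round 3 (k=16): L=105 R=251
Round 4 (k=12): L=251 R=162
Round 5 (k=49): L=162 R=242
Round 6 (k=26): L=242 R=57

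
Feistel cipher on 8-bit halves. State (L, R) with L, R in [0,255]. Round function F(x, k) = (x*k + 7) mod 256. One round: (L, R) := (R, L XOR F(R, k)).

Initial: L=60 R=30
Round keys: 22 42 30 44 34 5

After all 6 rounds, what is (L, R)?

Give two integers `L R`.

Answer: 89 56

Derivation:
Round 1 (k=22): L=30 R=167
Round 2 (k=42): L=167 R=115
Round 3 (k=30): L=115 R=38
Round 4 (k=44): L=38 R=252
Round 5 (k=34): L=252 R=89
Round 6 (k=5): L=89 R=56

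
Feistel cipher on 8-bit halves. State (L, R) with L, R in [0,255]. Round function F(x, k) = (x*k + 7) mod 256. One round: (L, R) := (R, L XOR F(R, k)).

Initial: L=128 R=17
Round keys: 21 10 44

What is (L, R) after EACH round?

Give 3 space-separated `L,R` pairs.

Round 1 (k=21): L=17 R=236
Round 2 (k=10): L=236 R=46
Round 3 (k=44): L=46 R=3

Answer: 17,236 236,46 46,3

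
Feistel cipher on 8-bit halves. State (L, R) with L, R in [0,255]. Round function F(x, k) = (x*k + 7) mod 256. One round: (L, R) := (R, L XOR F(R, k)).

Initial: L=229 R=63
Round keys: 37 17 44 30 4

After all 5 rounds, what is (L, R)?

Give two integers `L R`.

Answer: 158 139

Derivation:
Round 1 (k=37): L=63 R=199
Round 2 (k=17): L=199 R=1
Round 3 (k=44): L=1 R=244
Round 4 (k=30): L=244 R=158
Round 5 (k=4): L=158 R=139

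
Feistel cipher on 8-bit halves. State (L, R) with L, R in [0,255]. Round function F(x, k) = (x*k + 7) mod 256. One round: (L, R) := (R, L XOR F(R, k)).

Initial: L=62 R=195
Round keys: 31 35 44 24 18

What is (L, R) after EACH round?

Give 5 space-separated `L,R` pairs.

Answer: 195,154 154,214 214,85 85,41 41,188

Derivation:
Round 1 (k=31): L=195 R=154
Round 2 (k=35): L=154 R=214
Round 3 (k=44): L=214 R=85
Round 4 (k=24): L=85 R=41
Round 5 (k=18): L=41 R=188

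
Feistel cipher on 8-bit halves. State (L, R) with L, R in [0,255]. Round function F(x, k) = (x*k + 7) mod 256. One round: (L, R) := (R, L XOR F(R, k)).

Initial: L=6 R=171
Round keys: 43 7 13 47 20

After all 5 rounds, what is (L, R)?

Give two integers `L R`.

Round 1 (k=43): L=171 R=198
Round 2 (k=7): L=198 R=218
Round 3 (k=13): L=218 R=223
Round 4 (k=47): L=223 R=34
Round 5 (k=20): L=34 R=112

Answer: 34 112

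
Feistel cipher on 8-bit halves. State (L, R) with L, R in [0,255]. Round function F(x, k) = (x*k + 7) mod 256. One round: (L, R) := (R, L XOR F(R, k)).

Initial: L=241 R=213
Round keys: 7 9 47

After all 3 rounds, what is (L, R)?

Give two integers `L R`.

Answer: 95 83

Derivation:
Round 1 (k=7): L=213 R=43
Round 2 (k=9): L=43 R=95
Round 3 (k=47): L=95 R=83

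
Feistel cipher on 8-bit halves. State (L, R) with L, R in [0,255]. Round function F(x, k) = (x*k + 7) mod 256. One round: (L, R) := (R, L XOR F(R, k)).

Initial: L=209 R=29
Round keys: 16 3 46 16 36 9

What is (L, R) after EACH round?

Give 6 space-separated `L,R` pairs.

Answer: 29,6 6,4 4,185 185,147 147,10 10,242

Derivation:
Round 1 (k=16): L=29 R=6
Round 2 (k=3): L=6 R=4
Round 3 (k=46): L=4 R=185
Round 4 (k=16): L=185 R=147
Round 5 (k=36): L=147 R=10
Round 6 (k=9): L=10 R=242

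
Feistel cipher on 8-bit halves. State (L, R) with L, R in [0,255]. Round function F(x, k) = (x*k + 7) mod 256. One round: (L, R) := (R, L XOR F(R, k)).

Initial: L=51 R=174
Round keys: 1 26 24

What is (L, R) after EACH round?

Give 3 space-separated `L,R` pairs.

Round 1 (k=1): L=174 R=134
Round 2 (k=26): L=134 R=13
Round 3 (k=24): L=13 R=185

Answer: 174,134 134,13 13,185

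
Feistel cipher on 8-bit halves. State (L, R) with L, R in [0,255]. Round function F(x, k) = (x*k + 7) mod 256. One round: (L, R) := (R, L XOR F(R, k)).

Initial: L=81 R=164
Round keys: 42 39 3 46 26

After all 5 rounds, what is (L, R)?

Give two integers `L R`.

Round 1 (k=42): L=164 R=190
Round 2 (k=39): L=190 R=93
Round 3 (k=3): L=93 R=160
Round 4 (k=46): L=160 R=154
Round 5 (k=26): L=154 R=11

Answer: 154 11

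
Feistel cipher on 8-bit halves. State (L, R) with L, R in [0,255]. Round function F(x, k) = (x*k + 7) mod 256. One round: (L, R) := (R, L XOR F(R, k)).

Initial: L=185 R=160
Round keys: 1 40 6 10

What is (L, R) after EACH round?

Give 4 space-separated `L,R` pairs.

Answer: 160,30 30,23 23,143 143,138

Derivation:
Round 1 (k=1): L=160 R=30
Round 2 (k=40): L=30 R=23
Round 3 (k=6): L=23 R=143
Round 4 (k=10): L=143 R=138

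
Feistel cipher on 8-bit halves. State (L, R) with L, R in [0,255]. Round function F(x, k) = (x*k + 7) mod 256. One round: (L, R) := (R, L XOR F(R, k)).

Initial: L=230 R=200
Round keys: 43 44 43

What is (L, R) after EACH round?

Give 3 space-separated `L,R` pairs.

Round 1 (k=43): L=200 R=121
Round 2 (k=44): L=121 R=27
Round 3 (k=43): L=27 R=233

Answer: 200,121 121,27 27,233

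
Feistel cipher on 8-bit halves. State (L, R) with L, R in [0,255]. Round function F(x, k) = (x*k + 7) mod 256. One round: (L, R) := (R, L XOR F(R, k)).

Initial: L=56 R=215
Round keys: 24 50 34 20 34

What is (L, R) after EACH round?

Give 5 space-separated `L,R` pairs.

Answer: 215,23 23,82 82,252 252,229 229,141

Derivation:
Round 1 (k=24): L=215 R=23
Round 2 (k=50): L=23 R=82
Round 3 (k=34): L=82 R=252
Round 4 (k=20): L=252 R=229
Round 5 (k=34): L=229 R=141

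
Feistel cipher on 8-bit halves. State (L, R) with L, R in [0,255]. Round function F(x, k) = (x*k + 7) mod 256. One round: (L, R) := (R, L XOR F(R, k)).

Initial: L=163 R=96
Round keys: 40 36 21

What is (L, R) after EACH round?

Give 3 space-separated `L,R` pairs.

Round 1 (k=40): L=96 R=164
Round 2 (k=36): L=164 R=119
Round 3 (k=21): L=119 R=110

Answer: 96,164 164,119 119,110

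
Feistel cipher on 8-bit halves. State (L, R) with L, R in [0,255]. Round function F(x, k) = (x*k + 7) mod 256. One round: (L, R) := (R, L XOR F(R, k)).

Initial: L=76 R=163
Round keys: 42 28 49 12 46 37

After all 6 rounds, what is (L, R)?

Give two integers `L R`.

Round 1 (k=42): L=163 R=137
Round 2 (k=28): L=137 R=160
Round 3 (k=49): L=160 R=46
Round 4 (k=12): L=46 R=143
Round 5 (k=46): L=143 R=151
Round 6 (k=37): L=151 R=85

Answer: 151 85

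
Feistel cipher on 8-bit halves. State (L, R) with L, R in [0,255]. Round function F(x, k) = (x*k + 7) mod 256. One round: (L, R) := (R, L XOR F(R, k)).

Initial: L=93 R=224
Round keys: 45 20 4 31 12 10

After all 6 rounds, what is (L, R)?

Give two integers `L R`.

Round 1 (k=45): L=224 R=58
Round 2 (k=20): L=58 R=111
Round 3 (k=4): L=111 R=249
Round 4 (k=31): L=249 R=65
Round 5 (k=12): L=65 R=234
Round 6 (k=10): L=234 R=106

Answer: 234 106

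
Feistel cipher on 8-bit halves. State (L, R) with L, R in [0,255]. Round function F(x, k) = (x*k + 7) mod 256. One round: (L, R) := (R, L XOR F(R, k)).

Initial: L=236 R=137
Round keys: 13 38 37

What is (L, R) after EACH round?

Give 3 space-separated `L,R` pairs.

Round 1 (k=13): L=137 R=16
Round 2 (k=38): L=16 R=238
Round 3 (k=37): L=238 R=125

Answer: 137,16 16,238 238,125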